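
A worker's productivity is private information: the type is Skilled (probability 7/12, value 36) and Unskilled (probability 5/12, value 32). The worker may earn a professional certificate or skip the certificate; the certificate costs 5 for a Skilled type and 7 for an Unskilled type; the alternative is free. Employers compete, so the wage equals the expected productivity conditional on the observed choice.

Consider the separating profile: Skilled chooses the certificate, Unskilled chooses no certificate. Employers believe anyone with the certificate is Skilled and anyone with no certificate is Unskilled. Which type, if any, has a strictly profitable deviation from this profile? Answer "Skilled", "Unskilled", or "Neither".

The certificate pays 36; no certificate pays 32.
Skilled: assigned the certificate, nets 36 − 5 = 31; deviating to no certificate nets 32.
Unskilled: assigned no certificate, nets 32; deviating to the certificate nets 36 − 7 = 29.
The Skilled type gains 1 by deviating.

Skilled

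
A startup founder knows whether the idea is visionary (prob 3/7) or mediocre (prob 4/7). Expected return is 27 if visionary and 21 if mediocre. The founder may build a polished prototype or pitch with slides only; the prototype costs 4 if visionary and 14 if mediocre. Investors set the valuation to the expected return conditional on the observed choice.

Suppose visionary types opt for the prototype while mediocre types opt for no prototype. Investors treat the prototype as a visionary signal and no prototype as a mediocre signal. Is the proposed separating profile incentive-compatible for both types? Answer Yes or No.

Yes

Under these beliefs, the prototype earns valuation 27 and no prototype earns valuation 21.
visionary: the prototype nets 27 − 4 = 23; no prototype nets 21. visionary prefers the prototype.
mediocre: the prototype nets 27 − 14 = 13; no prototype nets 21. mediocre prefers no prototype.
Neither type deviates, so the separating profile is an equilibrium.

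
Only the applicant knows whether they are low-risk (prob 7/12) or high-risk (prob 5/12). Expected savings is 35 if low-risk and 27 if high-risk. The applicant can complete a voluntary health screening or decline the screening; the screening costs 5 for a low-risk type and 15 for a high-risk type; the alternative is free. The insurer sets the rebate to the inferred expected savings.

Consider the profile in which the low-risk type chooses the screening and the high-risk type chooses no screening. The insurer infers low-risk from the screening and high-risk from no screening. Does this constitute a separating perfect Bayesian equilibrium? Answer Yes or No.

Under these beliefs, the screening earns rebate 35 and no screening earns rebate 27.
low-risk: the screening nets 35 − 5 = 30; no screening nets 27. low-risk prefers the screening.
high-risk: the screening nets 35 − 15 = 20; no screening nets 27. high-risk prefers no screening.
Neither type deviates, so the separating profile is an equilibrium.

Yes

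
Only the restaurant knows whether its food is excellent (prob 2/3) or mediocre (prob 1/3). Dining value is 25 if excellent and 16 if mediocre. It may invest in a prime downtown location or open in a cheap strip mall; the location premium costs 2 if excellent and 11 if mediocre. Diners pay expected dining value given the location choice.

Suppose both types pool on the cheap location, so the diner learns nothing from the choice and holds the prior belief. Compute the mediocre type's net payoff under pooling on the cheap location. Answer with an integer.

Pooled price premium = 2/3·25 + 1/3·16 = 22.
mediocre pays no cost for the cheap location, so net payoff = 22.

22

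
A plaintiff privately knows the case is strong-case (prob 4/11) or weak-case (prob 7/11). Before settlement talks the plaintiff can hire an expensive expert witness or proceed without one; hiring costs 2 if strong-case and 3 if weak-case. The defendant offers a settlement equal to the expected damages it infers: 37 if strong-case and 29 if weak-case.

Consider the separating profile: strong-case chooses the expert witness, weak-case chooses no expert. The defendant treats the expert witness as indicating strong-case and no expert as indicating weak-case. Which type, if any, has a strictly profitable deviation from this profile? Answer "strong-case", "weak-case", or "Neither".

weak-case

The expert witness pays 37; no expert pays 29.
strong-case: assigned the expert witness, nets 37 − 2 = 35; deviating to no expert nets 29.
weak-case: assigned no expert, nets 29; deviating to the expert witness nets 37 − 3 = 34.
The weak-case type gains 5 by deviating.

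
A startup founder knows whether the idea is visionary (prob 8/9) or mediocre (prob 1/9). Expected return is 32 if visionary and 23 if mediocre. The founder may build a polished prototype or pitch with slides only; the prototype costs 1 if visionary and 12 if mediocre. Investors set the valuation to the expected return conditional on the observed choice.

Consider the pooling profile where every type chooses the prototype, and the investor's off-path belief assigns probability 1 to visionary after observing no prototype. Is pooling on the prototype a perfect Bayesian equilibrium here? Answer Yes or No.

No

On path, the investor holds the prior and pays 8/9·32 + 1/9·23 = 31. Off path (no prototype), believing visionary, it pays 32.
visionary: the prototype nets 31 − 1 = 30; no prototype nets 32. visionary would deviate.
mediocre: the prototype nets 31 − 12 = 19; no prototype nets 32. mediocre would deviate.
A type deviates, so pooling fails.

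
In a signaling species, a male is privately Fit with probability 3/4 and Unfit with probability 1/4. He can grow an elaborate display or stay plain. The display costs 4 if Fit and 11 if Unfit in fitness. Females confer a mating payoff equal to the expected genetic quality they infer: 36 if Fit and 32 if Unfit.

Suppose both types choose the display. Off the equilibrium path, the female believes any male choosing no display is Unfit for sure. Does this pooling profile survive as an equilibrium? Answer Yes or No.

No

On path, the female holds the prior and pays 3/4·36 + 1/4·32 = 35. Off path (no display), believing Unfit, it pays 32.
Fit: the display nets 35 − 4 = 31; no display nets 32. Fit would deviate.
Unfit: the display nets 35 − 11 = 24; no display nets 32. Unfit would deviate.
A type deviates, so pooling fails.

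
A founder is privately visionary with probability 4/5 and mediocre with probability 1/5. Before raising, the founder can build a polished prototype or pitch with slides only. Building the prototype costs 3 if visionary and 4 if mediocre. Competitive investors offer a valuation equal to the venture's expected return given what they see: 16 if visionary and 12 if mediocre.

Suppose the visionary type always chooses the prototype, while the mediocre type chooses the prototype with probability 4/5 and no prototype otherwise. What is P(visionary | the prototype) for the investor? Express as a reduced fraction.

P(the prototype) = (4/5)·1 + (1/5)·(4/5) = 24/25.
By Bayes' rule, P(visionary | the prototype) = (4/5) / (24/25) = 5/6.

5/6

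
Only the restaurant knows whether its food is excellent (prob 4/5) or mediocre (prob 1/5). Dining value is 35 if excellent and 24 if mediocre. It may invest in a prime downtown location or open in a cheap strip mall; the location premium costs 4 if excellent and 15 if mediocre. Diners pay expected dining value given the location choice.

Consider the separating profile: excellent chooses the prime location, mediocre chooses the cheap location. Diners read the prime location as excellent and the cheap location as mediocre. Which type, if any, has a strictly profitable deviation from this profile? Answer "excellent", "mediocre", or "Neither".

The prime location pays 35; the cheap location pays 24.
excellent: assigned the prime location, nets 35 − 4 = 31; deviating to the cheap location nets 24.
mediocre: assigned the cheap location, nets 24; deviating to the prime location nets 35 − 15 = 20.
Both types strictly prefer their assigned action; no profitable deviation.

Neither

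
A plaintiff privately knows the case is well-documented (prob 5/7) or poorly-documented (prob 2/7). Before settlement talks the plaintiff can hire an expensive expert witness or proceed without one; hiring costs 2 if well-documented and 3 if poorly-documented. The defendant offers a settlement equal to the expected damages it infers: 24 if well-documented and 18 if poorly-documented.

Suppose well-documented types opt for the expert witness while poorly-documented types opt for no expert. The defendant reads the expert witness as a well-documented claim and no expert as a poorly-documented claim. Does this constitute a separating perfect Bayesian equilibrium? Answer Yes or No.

No

Under these beliefs, the expert witness earns settlement 24 and no expert earns settlement 18.
well-documented: the expert witness nets 24 − 2 = 22; no expert nets 18. well-documented prefers the expert witness.
poorly-documented: the expert witness nets 24 − 3 = 21; no expert nets 18. poorly-documented would deviate to the expert witness.
poorly-documented has a profitable deviation, so the profile is not an equilibrium.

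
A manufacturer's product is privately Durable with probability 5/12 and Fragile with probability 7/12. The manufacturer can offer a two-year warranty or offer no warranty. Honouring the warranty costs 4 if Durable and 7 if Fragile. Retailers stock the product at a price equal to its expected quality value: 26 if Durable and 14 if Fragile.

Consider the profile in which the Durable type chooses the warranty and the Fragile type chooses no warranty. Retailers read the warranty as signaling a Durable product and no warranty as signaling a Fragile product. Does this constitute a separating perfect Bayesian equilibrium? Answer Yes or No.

Under these beliefs, the warranty earns price 26 and no warranty earns price 14.
Durable: the warranty nets 26 − 4 = 22; no warranty nets 14. Durable prefers the warranty.
Fragile: the warranty nets 26 − 7 = 19; no warranty nets 14. Fragile would deviate to the warranty.
Fragile has a profitable deviation, so the profile is not an equilibrium.

No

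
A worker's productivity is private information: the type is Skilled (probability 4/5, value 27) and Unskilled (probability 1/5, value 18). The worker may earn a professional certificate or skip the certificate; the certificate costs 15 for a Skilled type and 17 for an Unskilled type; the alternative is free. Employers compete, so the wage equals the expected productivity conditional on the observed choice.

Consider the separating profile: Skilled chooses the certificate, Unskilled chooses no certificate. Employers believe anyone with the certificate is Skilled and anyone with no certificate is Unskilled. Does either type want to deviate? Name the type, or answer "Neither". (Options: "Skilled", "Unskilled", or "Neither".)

Skilled

The certificate pays 27; no certificate pays 18.
Skilled: assigned the certificate, nets 27 − 15 = 12; deviating to no certificate nets 18.
Unskilled: assigned no certificate, nets 18; deviating to the certificate nets 27 − 17 = 10.
The Skilled type gains 6 by deviating.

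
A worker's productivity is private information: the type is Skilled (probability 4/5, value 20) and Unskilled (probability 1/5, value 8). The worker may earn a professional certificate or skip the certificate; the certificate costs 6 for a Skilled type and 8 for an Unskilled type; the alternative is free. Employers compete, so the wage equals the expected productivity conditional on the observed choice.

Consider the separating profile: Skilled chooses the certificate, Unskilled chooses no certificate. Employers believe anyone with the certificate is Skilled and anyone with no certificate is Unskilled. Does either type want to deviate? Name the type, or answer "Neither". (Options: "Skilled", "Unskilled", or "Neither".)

The certificate pays 20; no certificate pays 8.
Skilled: assigned the certificate, nets 20 − 6 = 14; deviating to no certificate nets 8.
Unskilled: assigned no certificate, nets 8; deviating to the certificate nets 20 − 8 = 12.
The Unskilled type gains 4 by deviating.

Unskilled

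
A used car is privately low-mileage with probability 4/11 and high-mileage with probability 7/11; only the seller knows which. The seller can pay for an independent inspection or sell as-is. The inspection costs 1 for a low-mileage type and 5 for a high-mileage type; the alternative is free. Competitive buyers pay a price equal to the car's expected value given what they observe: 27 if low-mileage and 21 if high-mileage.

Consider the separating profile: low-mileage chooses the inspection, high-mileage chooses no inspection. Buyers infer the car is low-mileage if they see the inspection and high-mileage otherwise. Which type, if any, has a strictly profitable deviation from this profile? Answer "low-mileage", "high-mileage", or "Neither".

The inspection pays 27; no inspection pays 21.
low-mileage: assigned the inspection, nets 27 − 1 = 26; deviating to no inspection nets 21.
high-mileage: assigned no inspection, nets 21; deviating to the inspection nets 27 − 5 = 22.
The high-mileage type gains 1 by deviating.

high-mileage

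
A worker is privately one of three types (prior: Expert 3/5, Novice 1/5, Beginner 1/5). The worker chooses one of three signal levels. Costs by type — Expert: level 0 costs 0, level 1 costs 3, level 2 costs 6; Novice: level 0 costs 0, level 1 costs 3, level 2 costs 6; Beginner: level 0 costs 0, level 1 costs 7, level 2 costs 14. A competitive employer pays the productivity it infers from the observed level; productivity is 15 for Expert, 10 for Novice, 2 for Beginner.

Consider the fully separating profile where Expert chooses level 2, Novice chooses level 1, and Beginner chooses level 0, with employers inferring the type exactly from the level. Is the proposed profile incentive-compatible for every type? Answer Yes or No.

No

Separating wages: level 2 → 15, level 1 → 10, level 0 → 2.
Expert (assigned level 2): level 0: 2 − 0 = 2; level 1: 10 − 3 = 7; level 2: 15 − 6 = 9. Expert stays.
Novice (assigned level 1): level 0: 2 − 0 = 2; level 1: 10 − 3 = 7; level 2: 15 − 6 = 9. Novice prefers level 2.
Beginner (assigned level 0): level 0: 2 − 0 = 2; level 1: 10 − 7 = 3; level 2: 15 − 14 = 1. Beginner prefers level 1.
At least one type deviates; the separating profile fails.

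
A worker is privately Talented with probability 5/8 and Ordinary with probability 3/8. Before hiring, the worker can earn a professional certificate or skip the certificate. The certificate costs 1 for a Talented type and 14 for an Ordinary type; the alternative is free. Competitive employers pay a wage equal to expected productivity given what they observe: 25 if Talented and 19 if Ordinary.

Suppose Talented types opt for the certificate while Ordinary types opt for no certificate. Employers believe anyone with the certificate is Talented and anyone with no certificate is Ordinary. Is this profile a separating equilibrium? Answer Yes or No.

Under these beliefs, the certificate earns wage 25 and no certificate earns wage 19.
Talented: the certificate nets 25 − 1 = 24; no certificate nets 19. Talented prefers the certificate.
Ordinary: the certificate nets 25 − 14 = 11; no certificate nets 19. Ordinary prefers no certificate.
Neither type deviates, so the separating profile is an equilibrium.

Yes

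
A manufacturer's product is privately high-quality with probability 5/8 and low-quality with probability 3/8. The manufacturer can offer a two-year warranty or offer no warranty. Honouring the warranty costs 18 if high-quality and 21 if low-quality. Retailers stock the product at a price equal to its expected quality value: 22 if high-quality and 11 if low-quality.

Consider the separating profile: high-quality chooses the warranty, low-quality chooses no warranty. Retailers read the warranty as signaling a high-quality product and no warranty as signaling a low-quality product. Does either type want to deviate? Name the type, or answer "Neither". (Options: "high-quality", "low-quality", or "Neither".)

The warranty pays 22; no warranty pays 11.
high-quality: assigned the warranty, nets 22 − 18 = 4; deviating to no warranty nets 11.
low-quality: assigned no warranty, nets 11; deviating to the warranty nets 22 − 21 = 1.
The high-quality type gains 7 by deviating.

high-quality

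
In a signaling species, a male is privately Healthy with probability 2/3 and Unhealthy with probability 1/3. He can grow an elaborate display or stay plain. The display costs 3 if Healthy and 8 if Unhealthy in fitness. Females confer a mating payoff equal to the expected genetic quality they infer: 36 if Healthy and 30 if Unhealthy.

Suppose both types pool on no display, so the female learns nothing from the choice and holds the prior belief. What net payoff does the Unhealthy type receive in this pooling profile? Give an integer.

34

Pooled mating payoff = 2/3·36 + 1/3·30 = 34.
Unhealthy pays no cost for no display, so net payoff = 34.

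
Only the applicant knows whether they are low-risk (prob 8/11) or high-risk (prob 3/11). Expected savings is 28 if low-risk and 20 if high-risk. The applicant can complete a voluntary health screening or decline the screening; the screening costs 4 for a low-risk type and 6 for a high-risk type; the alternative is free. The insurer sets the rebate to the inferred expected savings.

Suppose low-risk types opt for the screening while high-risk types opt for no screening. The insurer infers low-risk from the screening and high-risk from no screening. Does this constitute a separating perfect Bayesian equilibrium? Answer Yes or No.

No

Under these beliefs, the screening earns rebate 28 and no screening earns rebate 20.
low-risk: the screening nets 28 − 4 = 24; no screening nets 20. low-risk prefers the screening.
high-risk: the screening nets 28 − 6 = 22; no screening nets 20. high-risk would deviate to the screening.
high-risk has a profitable deviation, so the profile is not an equilibrium.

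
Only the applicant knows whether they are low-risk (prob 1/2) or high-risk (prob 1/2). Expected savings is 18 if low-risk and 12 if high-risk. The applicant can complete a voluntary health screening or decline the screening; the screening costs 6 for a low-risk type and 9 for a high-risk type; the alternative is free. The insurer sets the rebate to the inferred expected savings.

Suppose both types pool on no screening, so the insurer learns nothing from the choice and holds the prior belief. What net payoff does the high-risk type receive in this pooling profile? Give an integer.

15

Pooled rebate = 1/2·18 + 1/2·12 = 15.
high-risk pays no cost for no screening, so net payoff = 15.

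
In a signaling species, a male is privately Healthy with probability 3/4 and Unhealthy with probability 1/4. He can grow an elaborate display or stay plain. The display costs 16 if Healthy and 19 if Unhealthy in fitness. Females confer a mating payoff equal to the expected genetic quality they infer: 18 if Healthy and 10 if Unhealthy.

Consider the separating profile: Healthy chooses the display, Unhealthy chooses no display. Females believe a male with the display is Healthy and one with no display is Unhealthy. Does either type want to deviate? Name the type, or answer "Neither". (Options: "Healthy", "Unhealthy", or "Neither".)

Healthy

The display pays 18; no display pays 10.
Healthy: assigned the display, nets 18 − 16 = 2; deviating to no display nets 10.
Unhealthy: assigned no display, nets 10; deviating to the display nets 18 − 19 = -1.
The Healthy type gains 8 by deviating.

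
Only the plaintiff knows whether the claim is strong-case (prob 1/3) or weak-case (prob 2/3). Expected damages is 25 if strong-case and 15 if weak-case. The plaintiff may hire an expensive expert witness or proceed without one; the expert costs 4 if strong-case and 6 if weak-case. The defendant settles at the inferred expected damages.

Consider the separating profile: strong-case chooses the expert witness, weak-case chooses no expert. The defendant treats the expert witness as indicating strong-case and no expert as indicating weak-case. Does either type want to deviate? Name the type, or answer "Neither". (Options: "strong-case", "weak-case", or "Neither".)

weak-case

The expert witness pays 25; no expert pays 15.
strong-case: assigned the expert witness, nets 25 − 4 = 21; deviating to no expert nets 15.
weak-case: assigned no expert, nets 15; deviating to the expert witness nets 25 − 6 = 19.
The weak-case type gains 4 by deviating.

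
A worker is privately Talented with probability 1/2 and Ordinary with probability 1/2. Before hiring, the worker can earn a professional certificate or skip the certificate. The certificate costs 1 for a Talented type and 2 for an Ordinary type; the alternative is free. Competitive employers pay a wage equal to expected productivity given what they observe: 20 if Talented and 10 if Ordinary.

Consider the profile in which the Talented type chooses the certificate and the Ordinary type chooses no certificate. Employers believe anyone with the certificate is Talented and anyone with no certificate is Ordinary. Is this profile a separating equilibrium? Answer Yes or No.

No

Under these beliefs, the certificate earns wage 20 and no certificate earns wage 10.
Talented: the certificate nets 20 − 1 = 19; no certificate nets 10. Talented prefers the certificate.
Ordinary: the certificate nets 20 − 2 = 18; no certificate nets 10. Ordinary would deviate to the certificate.
Ordinary has a profitable deviation, so the profile is not an equilibrium.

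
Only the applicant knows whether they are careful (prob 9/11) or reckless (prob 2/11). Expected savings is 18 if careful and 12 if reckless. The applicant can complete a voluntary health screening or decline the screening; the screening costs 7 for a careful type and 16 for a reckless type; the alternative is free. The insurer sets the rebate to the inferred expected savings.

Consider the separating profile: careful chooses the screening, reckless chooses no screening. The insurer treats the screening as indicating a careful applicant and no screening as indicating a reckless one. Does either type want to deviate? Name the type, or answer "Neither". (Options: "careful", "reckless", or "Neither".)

The screening pays 18; no screening pays 12.
careful: assigned the screening, nets 18 − 7 = 11; deviating to no screening nets 12.
reckless: assigned no screening, nets 12; deviating to the screening nets 18 − 16 = 2.
The careful type gains 1 by deviating.

careful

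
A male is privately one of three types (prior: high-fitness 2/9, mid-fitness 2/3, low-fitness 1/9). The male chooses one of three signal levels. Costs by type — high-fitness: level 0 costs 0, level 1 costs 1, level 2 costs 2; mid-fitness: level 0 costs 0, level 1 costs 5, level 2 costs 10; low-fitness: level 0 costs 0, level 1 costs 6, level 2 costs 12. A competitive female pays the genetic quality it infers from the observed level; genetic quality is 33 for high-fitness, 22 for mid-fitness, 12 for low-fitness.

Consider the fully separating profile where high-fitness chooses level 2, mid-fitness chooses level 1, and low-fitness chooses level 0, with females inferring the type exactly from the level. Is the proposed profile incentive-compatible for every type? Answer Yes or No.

No

Separating mating payoffs: level 2 → 33, level 1 → 22, level 0 → 12.
high-fitness (assigned level 2): level 0: 12 − 0 = 12; level 1: 22 − 1 = 21; level 2: 33 − 2 = 31. high-fitness stays.
mid-fitness (assigned level 1): level 0: 12 − 0 = 12; level 1: 22 − 5 = 17; level 2: 33 − 10 = 23. mid-fitness prefers level 2.
low-fitness (assigned level 0): level 0: 12 − 0 = 12; level 1: 22 − 6 = 16; level 2: 33 − 12 = 21. low-fitness prefers level 2.
At least one type deviates; the separating profile fails.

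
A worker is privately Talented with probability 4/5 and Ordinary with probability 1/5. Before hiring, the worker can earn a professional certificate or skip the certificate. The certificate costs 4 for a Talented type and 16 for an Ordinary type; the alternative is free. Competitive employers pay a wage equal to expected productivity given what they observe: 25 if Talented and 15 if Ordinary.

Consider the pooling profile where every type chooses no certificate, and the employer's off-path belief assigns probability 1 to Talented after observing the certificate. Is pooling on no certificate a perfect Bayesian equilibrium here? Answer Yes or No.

Yes

On path, the employer holds the prior and pays 4/5·25 + 1/5·15 = 23. Off path (the certificate), believing Talented, it pays 25.
Talented: no certificate nets 23; the certificate nets 25 − 4 = 21. Talented stays.
Ordinary: no certificate nets 23; the certificate nets 25 − 16 = 9. Ordinary stays.
No type deviates, so pooling is sustained.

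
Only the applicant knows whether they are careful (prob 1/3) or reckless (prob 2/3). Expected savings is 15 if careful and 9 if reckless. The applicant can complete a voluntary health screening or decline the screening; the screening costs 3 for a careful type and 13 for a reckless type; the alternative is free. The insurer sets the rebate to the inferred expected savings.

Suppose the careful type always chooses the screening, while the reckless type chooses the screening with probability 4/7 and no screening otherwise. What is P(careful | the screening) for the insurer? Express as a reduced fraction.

P(the screening) = (1/3)·1 + (2/3)·(4/7) = 5/7.
By Bayes' rule, P(careful | the screening) = (1/3) / (5/7) = 7/15.

7/15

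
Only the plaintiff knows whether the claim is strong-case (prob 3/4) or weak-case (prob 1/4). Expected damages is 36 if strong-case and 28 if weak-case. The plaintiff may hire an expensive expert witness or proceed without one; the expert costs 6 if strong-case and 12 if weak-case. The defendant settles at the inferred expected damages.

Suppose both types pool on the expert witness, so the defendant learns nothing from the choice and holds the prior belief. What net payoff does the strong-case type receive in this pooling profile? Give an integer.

Pooled settlement = 3/4·36 + 1/4·28 = 34.
strong-case pays cost 6 for the expert witness, so net payoff = 34 − 6 = 28.

28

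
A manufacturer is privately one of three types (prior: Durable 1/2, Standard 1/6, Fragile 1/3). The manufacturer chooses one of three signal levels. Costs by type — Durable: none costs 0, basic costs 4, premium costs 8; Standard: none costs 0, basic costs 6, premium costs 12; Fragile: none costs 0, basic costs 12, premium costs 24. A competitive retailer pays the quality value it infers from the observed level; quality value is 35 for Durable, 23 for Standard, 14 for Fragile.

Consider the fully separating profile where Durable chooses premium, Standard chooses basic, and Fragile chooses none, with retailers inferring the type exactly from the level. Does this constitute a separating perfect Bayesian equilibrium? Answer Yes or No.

Separating prices: premium → 35, basic → 23, none → 14.
Durable (assigned premium): none: 14 − 0 = 14; basic: 23 − 4 = 19; premium: 35 − 8 = 27. Durable stays.
Standard (assigned basic): none: 14 − 0 = 14; basic: 23 − 6 = 17; premium: 35 − 12 = 23. Standard prefers premium.
Fragile (assigned none): none: 14 − 0 = 14; basic: 23 − 12 = 11; premium: 35 − 24 = 11. Fragile stays.
At least one type deviates; the separating profile fails.

No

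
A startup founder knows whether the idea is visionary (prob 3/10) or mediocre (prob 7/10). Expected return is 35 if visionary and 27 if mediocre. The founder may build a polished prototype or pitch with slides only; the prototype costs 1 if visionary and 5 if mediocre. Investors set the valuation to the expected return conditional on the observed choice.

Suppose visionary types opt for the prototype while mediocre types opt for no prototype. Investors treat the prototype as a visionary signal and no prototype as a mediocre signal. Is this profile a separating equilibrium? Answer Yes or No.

Under these beliefs, the prototype earns valuation 35 and no prototype earns valuation 27.
visionary: the prototype nets 35 − 1 = 34; no prototype nets 27. visionary prefers the prototype.
mediocre: the prototype nets 35 − 5 = 30; no prototype nets 27. mediocre would deviate to the prototype.
mediocre has a profitable deviation, so the profile is not an equilibrium.

No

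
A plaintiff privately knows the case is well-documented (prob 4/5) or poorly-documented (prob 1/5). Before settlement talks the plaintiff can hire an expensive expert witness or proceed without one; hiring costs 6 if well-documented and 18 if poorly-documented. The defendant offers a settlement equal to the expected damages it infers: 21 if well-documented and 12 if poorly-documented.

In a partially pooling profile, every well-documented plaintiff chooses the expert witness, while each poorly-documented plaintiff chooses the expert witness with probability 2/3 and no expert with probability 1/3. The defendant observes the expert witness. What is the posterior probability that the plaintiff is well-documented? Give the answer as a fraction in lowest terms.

P(the expert witness) = (4/5)·1 + (1/5)·(2/3) = 14/15.
By Bayes' rule, P(well-documented | the expert witness) = (4/5) / (14/15) = 6/7.

6/7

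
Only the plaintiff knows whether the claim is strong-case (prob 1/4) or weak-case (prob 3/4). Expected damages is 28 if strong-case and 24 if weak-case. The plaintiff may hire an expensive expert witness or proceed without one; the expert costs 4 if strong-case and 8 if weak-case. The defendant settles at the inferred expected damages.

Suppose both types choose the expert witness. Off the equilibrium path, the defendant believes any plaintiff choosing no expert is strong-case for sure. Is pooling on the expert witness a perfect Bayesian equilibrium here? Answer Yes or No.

On path, the defendant holds the prior and pays 1/4·28 + 3/4·24 = 25. Off path (no expert), believing strong-case, it pays 28.
strong-case: the expert witness nets 25 − 4 = 21; no expert nets 28. strong-case would deviate.
weak-case: the expert witness nets 25 − 8 = 17; no expert nets 28. weak-case would deviate.
A type deviates, so pooling fails.

No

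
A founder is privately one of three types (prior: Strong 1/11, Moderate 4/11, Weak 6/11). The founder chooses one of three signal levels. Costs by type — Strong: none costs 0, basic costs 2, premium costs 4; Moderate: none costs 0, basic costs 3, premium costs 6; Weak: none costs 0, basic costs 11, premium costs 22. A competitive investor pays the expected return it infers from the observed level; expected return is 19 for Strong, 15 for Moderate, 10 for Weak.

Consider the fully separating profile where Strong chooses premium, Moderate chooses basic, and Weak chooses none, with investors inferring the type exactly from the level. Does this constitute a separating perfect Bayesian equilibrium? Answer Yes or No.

No

Separating valuations: premium → 19, basic → 15, none → 10.
Strong (assigned premium): none: 10 − 0 = 10; basic: 15 − 2 = 13; premium: 19 − 4 = 15. Strong stays.
Moderate (assigned basic): none: 10 − 0 = 10; basic: 15 − 3 = 12; premium: 19 − 6 = 13. Moderate prefers premium.
Weak (assigned none): none: 10 − 0 = 10; basic: 15 − 11 = 4; premium: 19 − 22 = -3. Weak stays.
At least one type deviates; the separating profile fails.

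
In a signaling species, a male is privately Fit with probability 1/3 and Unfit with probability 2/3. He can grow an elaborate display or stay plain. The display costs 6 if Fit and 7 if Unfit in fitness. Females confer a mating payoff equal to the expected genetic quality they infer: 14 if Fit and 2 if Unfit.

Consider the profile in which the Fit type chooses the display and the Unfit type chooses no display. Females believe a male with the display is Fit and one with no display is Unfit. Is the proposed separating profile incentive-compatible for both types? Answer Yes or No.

No

Under these beliefs, the display earns mating payoff 14 and no display earns mating payoff 2.
Fit: the display nets 14 − 6 = 8; no display nets 2. Fit prefers the display.
Unfit: the display nets 14 − 7 = 7; no display nets 2. Unfit would deviate to the display.
Unfit has a profitable deviation, so the profile is not an equilibrium.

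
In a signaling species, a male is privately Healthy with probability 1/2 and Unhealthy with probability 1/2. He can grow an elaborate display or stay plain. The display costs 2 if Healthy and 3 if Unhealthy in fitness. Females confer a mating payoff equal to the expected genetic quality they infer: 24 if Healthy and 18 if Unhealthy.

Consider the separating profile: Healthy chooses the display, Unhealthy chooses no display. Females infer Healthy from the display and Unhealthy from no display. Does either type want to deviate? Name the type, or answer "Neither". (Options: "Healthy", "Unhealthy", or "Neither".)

The display pays 24; no display pays 18.
Healthy: assigned the display, nets 24 − 2 = 22; deviating to no display nets 18.
Unhealthy: assigned no display, nets 18; deviating to the display nets 24 − 3 = 21.
The Unhealthy type gains 3 by deviating.

Unhealthy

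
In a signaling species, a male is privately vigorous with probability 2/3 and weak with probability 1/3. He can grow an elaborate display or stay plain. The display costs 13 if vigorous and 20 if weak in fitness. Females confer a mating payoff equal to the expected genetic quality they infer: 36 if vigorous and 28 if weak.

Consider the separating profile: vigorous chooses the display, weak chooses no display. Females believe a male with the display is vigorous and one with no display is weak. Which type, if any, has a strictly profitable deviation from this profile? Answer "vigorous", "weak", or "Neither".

The display pays 36; no display pays 28.
vigorous: assigned the display, nets 36 − 13 = 23; deviating to no display nets 28.
weak: assigned no display, nets 28; deviating to the display nets 36 − 20 = 16.
The vigorous type gains 5 by deviating.

vigorous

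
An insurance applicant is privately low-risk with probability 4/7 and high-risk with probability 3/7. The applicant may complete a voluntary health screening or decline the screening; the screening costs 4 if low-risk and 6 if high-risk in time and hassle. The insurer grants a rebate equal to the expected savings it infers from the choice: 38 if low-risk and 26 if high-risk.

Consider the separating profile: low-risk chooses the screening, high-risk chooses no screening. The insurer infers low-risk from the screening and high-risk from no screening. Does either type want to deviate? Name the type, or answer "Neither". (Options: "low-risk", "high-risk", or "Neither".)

The screening pays 38; no screening pays 26.
low-risk: assigned the screening, nets 38 − 4 = 34; deviating to no screening nets 26.
high-risk: assigned no screening, nets 26; deviating to the screening nets 38 − 6 = 32.
The high-risk type gains 6 by deviating.

high-risk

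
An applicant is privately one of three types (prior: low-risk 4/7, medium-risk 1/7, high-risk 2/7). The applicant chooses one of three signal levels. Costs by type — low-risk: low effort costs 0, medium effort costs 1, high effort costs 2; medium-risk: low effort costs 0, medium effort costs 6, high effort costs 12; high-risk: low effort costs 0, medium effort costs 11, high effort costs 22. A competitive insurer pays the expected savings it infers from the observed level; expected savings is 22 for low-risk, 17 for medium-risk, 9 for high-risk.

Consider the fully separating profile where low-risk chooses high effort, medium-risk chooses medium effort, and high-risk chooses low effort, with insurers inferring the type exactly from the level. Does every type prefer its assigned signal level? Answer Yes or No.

Separating rebates: high effort → 22, medium effort → 17, low effort → 9.
low-risk (assigned high effort): low effort: 9 − 0 = 9; medium effort: 17 − 1 = 16; high effort: 22 − 2 = 20. low-risk stays.
medium-risk (assigned medium effort): low effort: 9 − 0 = 9; medium effort: 17 − 6 = 11; high effort: 22 − 12 = 10. medium-risk stays.
high-risk (assigned low effort): low effort: 9 − 0 = 9; medium effort: 17 − 11 = 6; high effort: 22 − 22 = 0. high-risk stays.
Every type prefers its assigned level; separation holds.

Yes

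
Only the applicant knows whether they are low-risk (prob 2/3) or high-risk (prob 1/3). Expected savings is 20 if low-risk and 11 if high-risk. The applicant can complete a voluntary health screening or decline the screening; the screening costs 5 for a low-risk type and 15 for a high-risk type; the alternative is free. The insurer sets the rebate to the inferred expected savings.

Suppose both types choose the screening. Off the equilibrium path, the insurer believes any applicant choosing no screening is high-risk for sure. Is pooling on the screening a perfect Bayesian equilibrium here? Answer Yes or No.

No

On path, the insurer holds the prior and pays 2/3·20 + 1/3·11 = 17. Off path (no screening), believing high-risk, it pays 11.
low-risk: the screening nets 17 − 5 = 12; no screening nets 11. low-risk stays.
high-risk: the screening nets 17 − 15 = 2; no screening nets 11. high-risk would deviate.
A type deviates, so pooling fails.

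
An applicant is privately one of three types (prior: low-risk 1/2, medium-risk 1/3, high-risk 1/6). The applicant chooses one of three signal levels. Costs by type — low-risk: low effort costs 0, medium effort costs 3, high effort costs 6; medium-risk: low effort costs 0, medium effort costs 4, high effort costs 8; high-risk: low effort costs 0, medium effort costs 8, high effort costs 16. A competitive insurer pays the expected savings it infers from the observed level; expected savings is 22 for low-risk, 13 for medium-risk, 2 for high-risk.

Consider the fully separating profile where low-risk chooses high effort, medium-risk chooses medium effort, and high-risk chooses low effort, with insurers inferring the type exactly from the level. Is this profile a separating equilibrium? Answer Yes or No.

No

Separating rebates: high effort → 22, medium effort → 13, low effort → 2.
low-risk (assigned high effort): low effort: 2 − 0 = 2; medium effort: 13 − 3 = 10; high effort: 22 − 6 = 16. low-risk stays.
medium-risk (assigned medium effort): low effort: 2 − 0 = 2; medium effort: 13 − 4 = 9; high effort: 22 − 8 = 14. medium-risk prefers high effort.
high-risk (assigned low effort): low effort: 2 − 0 = 2; medium effort: 13 − 8 = 5; high effort: 22 − 16 = 6. high-risk prefers high effort.
At least one type deviates; the separating profile fails.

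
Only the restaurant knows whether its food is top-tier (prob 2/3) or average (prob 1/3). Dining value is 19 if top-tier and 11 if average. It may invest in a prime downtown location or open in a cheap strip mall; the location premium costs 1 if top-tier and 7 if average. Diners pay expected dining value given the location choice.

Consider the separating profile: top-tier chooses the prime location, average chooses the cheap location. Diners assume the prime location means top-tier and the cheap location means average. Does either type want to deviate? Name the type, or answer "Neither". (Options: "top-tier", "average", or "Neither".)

The prime location pays 19; the cheap location pays 11.
top-tier: assigned the prime location, nets 19 − 1 = 18; deviating to the cheap location nets 11.
average: assigned the cheap location, nets 11; deviating to the prime location nets 19 − 7 = 12.
The average type gains 1 by deviating.

average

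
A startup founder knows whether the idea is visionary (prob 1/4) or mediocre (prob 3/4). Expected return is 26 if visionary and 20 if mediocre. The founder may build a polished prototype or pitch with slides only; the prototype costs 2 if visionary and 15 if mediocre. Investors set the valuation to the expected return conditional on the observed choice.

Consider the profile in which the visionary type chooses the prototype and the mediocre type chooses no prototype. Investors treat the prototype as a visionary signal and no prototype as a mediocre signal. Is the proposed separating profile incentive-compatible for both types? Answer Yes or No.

Yes

Under these beliefs, the prototype earns valuation 26 and no prototype earns valuation 20.
visionary: the prototype nets 26 − 2 = 24; no prototype nets 20. visionary prefers the prototype.
mediocre: the prototype nets 26 − 15 = 11; no prototype nets 20. mediocre prefers no prototype.
Neither type deviates, so the separating profile is an equilibrium.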